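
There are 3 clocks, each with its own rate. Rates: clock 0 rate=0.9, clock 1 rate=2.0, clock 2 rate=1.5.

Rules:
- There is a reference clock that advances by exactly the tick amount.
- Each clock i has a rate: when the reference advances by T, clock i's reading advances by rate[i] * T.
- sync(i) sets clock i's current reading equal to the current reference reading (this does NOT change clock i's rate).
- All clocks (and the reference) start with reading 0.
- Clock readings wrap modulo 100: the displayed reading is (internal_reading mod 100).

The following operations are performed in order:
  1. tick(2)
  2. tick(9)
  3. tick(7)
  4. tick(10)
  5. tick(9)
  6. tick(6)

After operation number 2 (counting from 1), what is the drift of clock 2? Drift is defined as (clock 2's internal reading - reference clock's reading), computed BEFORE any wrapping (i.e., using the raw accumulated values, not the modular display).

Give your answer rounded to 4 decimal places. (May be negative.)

Answer: 5.5000

Derivation:
After op 1 tick(2): ref=2.0000 raw=[1.8000 4.0000 3.0000]
After op 2 tick(9): ref=11.0000 raw=[9.9000 22.0000 16.5000]
Drift of clock 2 after op 2: 16.5000 - 11.0000 = 5.5000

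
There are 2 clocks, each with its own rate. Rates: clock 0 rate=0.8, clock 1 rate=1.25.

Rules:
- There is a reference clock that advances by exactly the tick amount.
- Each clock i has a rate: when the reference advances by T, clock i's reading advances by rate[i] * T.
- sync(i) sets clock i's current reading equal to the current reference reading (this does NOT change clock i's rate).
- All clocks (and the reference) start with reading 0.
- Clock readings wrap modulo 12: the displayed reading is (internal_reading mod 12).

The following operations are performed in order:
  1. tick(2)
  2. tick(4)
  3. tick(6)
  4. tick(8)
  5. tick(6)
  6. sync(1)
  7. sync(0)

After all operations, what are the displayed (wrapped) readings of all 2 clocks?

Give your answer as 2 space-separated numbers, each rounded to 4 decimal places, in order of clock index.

After op 1 tick(2): ref=2.0000 raw=[1.6000 2.5000]
After op 2 tick(4): ref=6.0000 raw=[4.8000 7.5000]
After op 3 tick(6): ref=12.0000 raw=[9.6000 15.0000]
After op 4 tick(8): ref=20.0000 raw=[16.0000 25.0000]
After op 5 tick(6): ref=26.0000 raw=[20.8000 32.5000]
After op 6 sync(1): ref=26.0000 raw=[20.8000 26.0000]
After op 7 sync(0): ref=26.0000 raw=[26.0000 26.0000]
Wrap final raw readings (mod 12): 26.0000 mod 12 = 2.0000; 26.0000 mod 12 = 2.0000

Answer: 2.0000 2.0000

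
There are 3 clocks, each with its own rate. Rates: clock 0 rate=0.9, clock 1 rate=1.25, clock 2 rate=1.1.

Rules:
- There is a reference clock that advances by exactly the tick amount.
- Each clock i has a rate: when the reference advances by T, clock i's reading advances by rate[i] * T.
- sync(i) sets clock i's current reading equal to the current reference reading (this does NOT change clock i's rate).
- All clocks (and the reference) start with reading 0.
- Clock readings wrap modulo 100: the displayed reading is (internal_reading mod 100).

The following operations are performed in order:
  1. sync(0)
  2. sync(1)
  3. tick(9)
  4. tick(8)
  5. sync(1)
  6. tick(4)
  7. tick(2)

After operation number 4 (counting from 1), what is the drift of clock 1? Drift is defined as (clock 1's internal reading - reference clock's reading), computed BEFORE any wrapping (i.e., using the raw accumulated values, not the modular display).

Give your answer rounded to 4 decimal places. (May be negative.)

Answer: 4.2500

Derivation:
After op 1 sync(0): ref=0.0000 raw=[0.0000 0.0000 0.0000]
After op 2 sync(1): ref=0.0000 raw=[0.0000 0.0000 0.0000]
After op 3 tick(9): ref=9.0000 raw=[8.1000 11.2500 9.9000]
After op 4 tick(8): ref=17.0000 raw=[15.3000 21.2500 18.7000]
Drift of clock 1 after op 4: 21.2500 - 17.0000 = 4.2500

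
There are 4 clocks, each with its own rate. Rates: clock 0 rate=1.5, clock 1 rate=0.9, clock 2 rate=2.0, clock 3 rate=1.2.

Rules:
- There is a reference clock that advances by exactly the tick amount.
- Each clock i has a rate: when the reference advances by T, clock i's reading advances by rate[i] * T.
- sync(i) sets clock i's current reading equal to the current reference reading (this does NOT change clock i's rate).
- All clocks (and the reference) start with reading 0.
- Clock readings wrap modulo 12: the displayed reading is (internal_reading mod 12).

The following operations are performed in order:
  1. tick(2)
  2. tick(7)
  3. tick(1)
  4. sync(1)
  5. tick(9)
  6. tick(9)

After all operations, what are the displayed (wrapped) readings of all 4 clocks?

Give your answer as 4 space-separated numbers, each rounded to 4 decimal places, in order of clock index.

After op 1 tick(2): ref=2.0000 raw=[3.0000 1.8000 4.0000 2.4000]
After op 2 tick(7): ref=9.0000 raw=[13.5000 8.1000 18.0000 10.8000]
After op 3 tick(1): ref=10.0000 raw=[15.0000 9.0000 20.0000 12.0000]
After op 4 sync(1): ref=10.0000 raw=[15.0000 10.0000 20.0000 12.0000]
After op 5 tick(9): ref=19.0000 raw=[28.5000 18.1000 38.0000 22.8000]
After op 6 tick(9): ref=28.0000 raw=[42.0000 26.2000 56.0000 33.6000]
Wrap final raw readings (mod 12): 42.0000 mod 12 = 6.0000; 26.2000 mod 12 = 2.2000; 56.0000 mod 12 = 8.0000; 33.6000 mod 12 = 9.6000

Answer: 6.0000 2.2000 8.0000 9.6000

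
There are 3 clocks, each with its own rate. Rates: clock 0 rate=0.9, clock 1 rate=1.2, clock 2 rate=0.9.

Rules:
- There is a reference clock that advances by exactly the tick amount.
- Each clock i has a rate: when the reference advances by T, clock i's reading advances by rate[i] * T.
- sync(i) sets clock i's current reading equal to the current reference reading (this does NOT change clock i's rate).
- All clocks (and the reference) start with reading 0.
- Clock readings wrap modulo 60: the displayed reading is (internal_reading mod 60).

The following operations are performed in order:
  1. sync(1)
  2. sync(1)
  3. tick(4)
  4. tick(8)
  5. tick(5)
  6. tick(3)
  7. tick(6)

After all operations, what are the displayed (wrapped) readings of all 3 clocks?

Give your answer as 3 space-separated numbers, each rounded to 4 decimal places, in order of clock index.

Answer: 23.4000 31.2000 23.4000

Derivation:
After op 1 sync(1): ref=0.0000 raw=[0.0000 0.0000 0.0000]
After op 2 sync(1): ref=0.0000 raw=[0.0000 0.0000 0.0000]
After op 3 tick(4): ref=4.0000 raw=[3.6000 4.8000 3.6000]
After op 4 tick(8): ref=12.0000 raw=[10.8000 14.4000 10.8000]
After op 5 tick(5): ref=17.0000 raw=[15.3000 20.4000 15.3000]
After op 6 tick(3): ref=20.0000 raw=[18.0000 24.0000 18.0000]
After op 7 tick(6): ref=26.0000 raw=[23.4000 31.2000 23.4000]
Wrap final raw readings (mod 60): 23.4000 mod 60 = 23.4000; 31.2000 mod 60 = 31.2000; 23.4000 mod 60 = 23.4000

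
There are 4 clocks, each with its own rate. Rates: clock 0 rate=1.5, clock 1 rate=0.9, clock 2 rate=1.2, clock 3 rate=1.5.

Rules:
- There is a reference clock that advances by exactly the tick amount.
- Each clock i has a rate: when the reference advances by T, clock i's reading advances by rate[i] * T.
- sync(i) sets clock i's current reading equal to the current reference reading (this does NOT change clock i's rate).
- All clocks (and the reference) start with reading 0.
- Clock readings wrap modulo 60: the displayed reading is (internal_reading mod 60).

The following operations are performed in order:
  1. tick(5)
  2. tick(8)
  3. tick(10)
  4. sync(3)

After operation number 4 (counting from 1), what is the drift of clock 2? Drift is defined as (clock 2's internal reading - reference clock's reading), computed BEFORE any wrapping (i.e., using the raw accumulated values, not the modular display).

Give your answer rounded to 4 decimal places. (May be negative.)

After op 1 tick(5): ref=5.0000 raw=[7.5000 4.5000 6.0000 7.5000]
After op 2 tick(8): ref=13.0000 raw=[19.5000 11.7000 15.6000 19.5000]
After op 3 tick(10): ref=23.0000 raw=[34.5000 20.7000 27.6000 34.5000]
After op 4 sync(3): ref=23.0000 raw=[34.5000 20.7000 27.6000 23.0000]
Drift of clock 2 after op 4: 27.6000 - 23.0000 = 4.6000

Answer: 4.6000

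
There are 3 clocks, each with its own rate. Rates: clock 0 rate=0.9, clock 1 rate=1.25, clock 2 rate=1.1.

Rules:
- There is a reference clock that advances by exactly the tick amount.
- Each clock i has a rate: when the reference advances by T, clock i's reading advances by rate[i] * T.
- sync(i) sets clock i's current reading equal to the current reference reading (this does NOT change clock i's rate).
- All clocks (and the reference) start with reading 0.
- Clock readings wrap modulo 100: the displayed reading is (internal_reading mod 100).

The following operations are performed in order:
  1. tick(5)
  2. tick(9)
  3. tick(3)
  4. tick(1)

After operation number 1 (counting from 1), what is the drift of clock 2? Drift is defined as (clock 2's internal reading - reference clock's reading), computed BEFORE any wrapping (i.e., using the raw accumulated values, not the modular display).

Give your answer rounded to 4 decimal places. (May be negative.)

After op 1 tick(5): ref=5.0000 raw=[4.5000 6.2500 5.5000]
Drift of clock 2 after op 1: 5.5000 - 5.0000 = 0.5000

Answer: 0.5000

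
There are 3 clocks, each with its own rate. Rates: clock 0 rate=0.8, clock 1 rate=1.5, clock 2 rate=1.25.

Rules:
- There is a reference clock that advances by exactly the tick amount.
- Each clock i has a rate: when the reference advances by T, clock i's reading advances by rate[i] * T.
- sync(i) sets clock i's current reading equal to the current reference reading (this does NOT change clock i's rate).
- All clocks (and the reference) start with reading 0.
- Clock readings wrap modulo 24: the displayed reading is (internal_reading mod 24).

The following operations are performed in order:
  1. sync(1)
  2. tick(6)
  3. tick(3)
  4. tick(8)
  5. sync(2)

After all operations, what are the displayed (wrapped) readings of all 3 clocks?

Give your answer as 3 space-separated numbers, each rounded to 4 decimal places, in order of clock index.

Answer: 13.6000 1.5000 17.0000

Derivation:
After op 1 sync(1): ref=0.0000 raw=[0.0000 0.0000 0.0000]
After op 2 tick(6): ref=6.0000 raw=[4.8000 9.0000 7.5000]
After op 3 tick(3): ref=9.0000 raw=[7.2000 13.5000 11.2500]
After op 4 tick(8): ref=17.0000 raw=[13.6000 25.5000 21.2500]
After op 5 sync(2): ref=17.0000 raw=[13.6000 25.5000 17.0000]
Wrap final raw readings (mod 24): 13.6000 mod 24 = 13.6000; 25.5000 mod 24 = 1.5000; 17.0000 mod 24 = 17.0000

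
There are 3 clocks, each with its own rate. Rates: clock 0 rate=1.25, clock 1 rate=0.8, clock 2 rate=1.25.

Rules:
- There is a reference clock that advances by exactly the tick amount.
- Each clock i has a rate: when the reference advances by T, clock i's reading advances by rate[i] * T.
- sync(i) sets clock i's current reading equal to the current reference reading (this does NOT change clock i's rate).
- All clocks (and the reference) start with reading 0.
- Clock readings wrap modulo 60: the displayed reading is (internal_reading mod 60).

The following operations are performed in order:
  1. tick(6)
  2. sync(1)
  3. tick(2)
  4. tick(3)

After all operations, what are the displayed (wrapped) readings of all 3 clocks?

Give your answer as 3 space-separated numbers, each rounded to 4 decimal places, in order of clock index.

Answer: 13.7500 10.0000 13.7500

Derivation:
After op 1 tick(6): ref=6.0000 raw=[7.5000 4.8000 7.5000]
After op 2 sync(1): ref=6.0000 raw=[7.5000 6.0000 7.5000]
After op 3 tick(2): ref=8.0000 raw=[10.0000 7.6000 10.0000]
After op 4 tick(3): ref=11.0000 raw=[13.7500 10.0000 13.7500]
Wrap final raw readings (mod 60): 13.7500 mod 60 = 13.7500; 10.0000 mod 60 = 10.0000; 13.7500 mod 60 = 13.7500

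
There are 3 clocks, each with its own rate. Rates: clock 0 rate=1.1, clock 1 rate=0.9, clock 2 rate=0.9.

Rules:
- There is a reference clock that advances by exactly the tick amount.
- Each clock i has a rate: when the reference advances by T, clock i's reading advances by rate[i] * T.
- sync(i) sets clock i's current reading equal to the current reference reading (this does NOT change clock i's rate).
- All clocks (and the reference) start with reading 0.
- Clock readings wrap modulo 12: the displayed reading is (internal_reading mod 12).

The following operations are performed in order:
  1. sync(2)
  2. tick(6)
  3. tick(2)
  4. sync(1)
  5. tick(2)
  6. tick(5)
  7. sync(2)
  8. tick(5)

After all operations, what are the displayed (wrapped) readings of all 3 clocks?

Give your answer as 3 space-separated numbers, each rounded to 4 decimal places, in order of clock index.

Answer: 10.0000 6.8000 7.5000

Derivation:
After op 1 sync(2): ref=0.0000 raw=[0.0000 0.0000 0.0000]
After op 2 tick(6): ref=6.0000 raw=[6.6000 5.4000 5.4000]
After op 3 tick(2): ref=8.0000 raw=[8.8000 7.2000 7.2000]
After op 4 sync(1): ref=8.0000 raw=[8.8000 8.0000 7.2000]
After op 5 tick(2): ref=10.0000 raw=[11.0000 9.8000 9.0000]
After op 6 tick(5): ref=15.0000 raw=[16.5000 14.3000 13.5000]
After op 7 sync(2): ref=15.0000 raw=[16.5000 14.3000 15.0000]
After op 8 tick(5): ref=20.0000 raw=[22.0000 18.8000 19.5000]
Wrap final raw readings (mod 12): 22.0000 mod 12 = 10.0000; 18.8000 mod 12 = 6.8000; 19.5000 mod 12 = 7.5000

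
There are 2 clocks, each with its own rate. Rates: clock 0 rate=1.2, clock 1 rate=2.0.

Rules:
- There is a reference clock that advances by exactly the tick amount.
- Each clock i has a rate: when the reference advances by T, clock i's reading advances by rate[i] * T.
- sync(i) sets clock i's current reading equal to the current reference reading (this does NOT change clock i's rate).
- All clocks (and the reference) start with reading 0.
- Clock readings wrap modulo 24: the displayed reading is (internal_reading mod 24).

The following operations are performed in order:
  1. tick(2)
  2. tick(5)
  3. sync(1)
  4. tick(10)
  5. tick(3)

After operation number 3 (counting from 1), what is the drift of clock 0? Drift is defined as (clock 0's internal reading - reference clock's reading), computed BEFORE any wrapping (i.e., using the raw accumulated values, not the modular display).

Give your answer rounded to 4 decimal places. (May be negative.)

Answer: 1.4000

Derivation:
After op 1 tick(2): ref=2.0000 raw=[2.4000 4.0000]
After op 2 tick(5): ref=7.0000 raw=[8.4000 14.0000]
After op 3 sync(1): ref=7.0000 raw=[8.4000 7.0000]
Drift of clock 0 after op 3: 8.4000 - 7.0000 = 1.4000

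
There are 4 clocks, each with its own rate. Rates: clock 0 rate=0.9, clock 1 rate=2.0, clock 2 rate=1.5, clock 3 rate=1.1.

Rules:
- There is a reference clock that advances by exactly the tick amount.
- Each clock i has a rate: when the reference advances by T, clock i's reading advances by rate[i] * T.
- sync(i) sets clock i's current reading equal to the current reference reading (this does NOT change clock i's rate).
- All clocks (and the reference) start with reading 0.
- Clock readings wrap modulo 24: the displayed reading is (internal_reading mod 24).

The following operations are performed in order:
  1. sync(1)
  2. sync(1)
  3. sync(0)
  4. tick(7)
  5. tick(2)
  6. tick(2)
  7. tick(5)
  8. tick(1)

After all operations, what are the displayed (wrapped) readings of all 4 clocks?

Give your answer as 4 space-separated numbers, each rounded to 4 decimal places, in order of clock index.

Answer: 15.3000 10.0000 1.5000 18.7000

Derivation:
After op 1 sync(1): ref=0.0000 raw=[0.0000 0.0000 0.0000 0.0000]
After op 2 sync(1): ref=0.0000 raw=[0.0000 0.0000 0.0000 0.0000]
After op 3 sync(0): ref=0.0000 raw=[0.0000 0.0000 0.0000 0.0000]
After op 4 tick(7): ref=7.0000 raw=[6.3000 14.0000 10.5000 7.7000]
After op 5 tick(2): ref=9.0000 raw=[8.1000 18.0000 13.5000 9.9000]
After op 6 tick(2): ref=11.0000 raw=[9.9000 22.0000 16.5000 12.1000]
After op 7 tick(5): ref=16.0000 raw=[14.4000 32.0000 24.0000 17.6000]
After op 8 tick(1): ref=17.0000 raw=[15.3000 34.0000 25.5000 18.7000]
Wrap final raw readings (mod 24): 15.3000 mod 24 = 15.3000; 34.0000 mod 24 = 10.0000; 25.5000 mod 24 = 1.5000; 18.7000 mod 24 = 18.7000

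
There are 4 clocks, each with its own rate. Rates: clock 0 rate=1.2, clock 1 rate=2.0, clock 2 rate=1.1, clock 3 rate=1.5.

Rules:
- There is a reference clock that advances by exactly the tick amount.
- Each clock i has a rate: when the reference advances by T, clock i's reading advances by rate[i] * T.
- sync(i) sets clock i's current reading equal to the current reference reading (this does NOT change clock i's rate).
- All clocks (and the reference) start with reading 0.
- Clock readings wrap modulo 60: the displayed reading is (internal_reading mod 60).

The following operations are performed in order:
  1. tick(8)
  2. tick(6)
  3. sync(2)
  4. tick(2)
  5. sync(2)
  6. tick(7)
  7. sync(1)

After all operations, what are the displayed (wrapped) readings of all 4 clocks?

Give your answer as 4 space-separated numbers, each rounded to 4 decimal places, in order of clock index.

Answer: 27.6000 23.0000 23.7000 34.5000

Derivation:
After op 1 tick(8): ref=8.0000 raw=[9.6000 16.0000 8.8000 12.0000]
After op 2 tick(6): ref=14.0000 raw=[16.8000 28.0000 15.4000 21.0000]
After op 3 sync(2): ref=14.0000 raw=[16.8000 28.0000 14.0000 21.0000]
After op 4 tick(2): ref=16.0000 raw=[19.2000 32.0000 16.2000 24.0000]
After op 5 sync(2): ref=16.0000 raw=[19.2000 32.0000 16.0000 24.0000]
After op 6 tick(7): ref=23.0000 raw=[27.6000 46.0000 23.7000 34.5000]
After op 7 sync(1): ref=23.0000 raw=[27.6000 23.0000 23.7000 34.5000]
Wrap final raw readings (mod 60): 27.6000 mod 60 = 27.6000; 23.0000 mod 60 = 23.0000; 23.7000 mod 60 = 23.7000; 34.5000 mod 60 = 34.5000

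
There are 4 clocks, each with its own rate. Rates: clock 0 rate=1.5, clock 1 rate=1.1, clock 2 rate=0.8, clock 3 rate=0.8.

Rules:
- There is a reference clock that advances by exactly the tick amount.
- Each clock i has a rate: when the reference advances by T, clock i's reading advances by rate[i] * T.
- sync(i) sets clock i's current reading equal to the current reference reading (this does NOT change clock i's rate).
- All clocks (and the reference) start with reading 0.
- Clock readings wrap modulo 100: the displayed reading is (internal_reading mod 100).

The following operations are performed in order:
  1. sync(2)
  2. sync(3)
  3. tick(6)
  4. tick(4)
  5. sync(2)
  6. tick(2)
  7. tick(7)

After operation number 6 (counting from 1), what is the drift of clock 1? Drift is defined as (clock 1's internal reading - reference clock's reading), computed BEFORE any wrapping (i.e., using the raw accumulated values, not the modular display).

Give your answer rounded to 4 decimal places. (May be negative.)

Answer: 1.2000

Derivation:
After op 1 sync(2): ref=0.0000 raw=[0.0000 0.0000 0.0000 0.0000]
After op 2 sync(3): ref=0.0000 raw=[0.0000 0.0000 0.0000 0.0000]
After op 3 tick(6): ref=6.0000 raw=[9.0000 6.6000 4.8000 4.8000]
After op 4 tick(4): ref=10.0000 raw=[15.0000 11.0000 8.0000 8.0000]
After op 5 sync(2): ref=10.0000 raw=[15.0000 11.0000 10.0000 8.0000]
After op 6 tick(2): ref=12.0000 raw=[18.0000 13.2000 11.6000 9.6000]
Drift of clock 1 after op 6: 13.2000 - 12.0000 = 1.2000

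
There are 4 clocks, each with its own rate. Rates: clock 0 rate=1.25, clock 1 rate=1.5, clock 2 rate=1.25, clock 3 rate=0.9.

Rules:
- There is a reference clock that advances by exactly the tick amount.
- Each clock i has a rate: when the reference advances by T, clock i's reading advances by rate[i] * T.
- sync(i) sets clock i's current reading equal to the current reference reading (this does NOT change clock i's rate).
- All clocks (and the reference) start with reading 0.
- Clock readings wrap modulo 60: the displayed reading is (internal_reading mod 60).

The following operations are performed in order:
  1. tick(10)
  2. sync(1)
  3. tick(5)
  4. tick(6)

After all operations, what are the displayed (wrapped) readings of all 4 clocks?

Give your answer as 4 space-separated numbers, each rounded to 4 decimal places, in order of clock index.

Answer: 26.2500 26.5000 26.2500 18.9000

Derivation:
After op 1 tick(10): ref=10.0000 raw=[12.5000 15.0000 12.5000 9.0000]
After op 2 sync(1): ref=10.0000 raw=[12.5000 10.0000 12.5000 9.0000]
After op 3 tick(5): ref=15.0000 raw=[18.7500 17.5000 18.7500 13.5000]
After op 4 tick(6): ref=21.0000 raw=[26.2500 26.5000 26.2500 18.9000]
Wrap final raw readings (mod 60): 26.2500 mod 60 = 26.2500; 26.5000 mod 60 = 26.5000; 26.2500 mod 60 = 26.2500; 18.9000 mod 60 = 18.9000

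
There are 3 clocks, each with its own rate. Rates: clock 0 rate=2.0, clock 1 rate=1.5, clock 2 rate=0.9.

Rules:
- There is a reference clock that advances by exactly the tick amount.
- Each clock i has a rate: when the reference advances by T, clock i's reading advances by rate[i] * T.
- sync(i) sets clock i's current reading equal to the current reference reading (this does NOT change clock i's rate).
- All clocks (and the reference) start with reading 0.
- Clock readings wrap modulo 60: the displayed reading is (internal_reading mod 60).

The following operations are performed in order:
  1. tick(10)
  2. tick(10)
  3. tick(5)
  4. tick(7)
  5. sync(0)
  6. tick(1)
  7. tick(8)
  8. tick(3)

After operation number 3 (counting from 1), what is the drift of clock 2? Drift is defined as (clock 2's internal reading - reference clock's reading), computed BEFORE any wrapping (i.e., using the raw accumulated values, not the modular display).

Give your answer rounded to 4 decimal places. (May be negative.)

After op 1 tick(10): ref=10.0000 raw=[20.0000 15.0000 9.0000]
After op 2 tick(10): ref=20.0000 raw=[40.0000 30.0000 18.0000]
After op 3 tick(5): ref=25.0000 raw=[50.0000 37.5000 22.5000]
Drift of clock 2 after op 3: 22.5000 - 25.0000 = -2.5000

Answer: -2.5000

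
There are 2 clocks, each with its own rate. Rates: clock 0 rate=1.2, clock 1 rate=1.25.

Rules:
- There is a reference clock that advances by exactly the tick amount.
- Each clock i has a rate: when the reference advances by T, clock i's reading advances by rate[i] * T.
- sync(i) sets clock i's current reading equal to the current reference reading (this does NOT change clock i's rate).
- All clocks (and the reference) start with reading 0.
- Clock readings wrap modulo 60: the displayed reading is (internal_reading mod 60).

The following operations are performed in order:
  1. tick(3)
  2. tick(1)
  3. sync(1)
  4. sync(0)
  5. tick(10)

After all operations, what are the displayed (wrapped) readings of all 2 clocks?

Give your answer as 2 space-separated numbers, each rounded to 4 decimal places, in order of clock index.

Answer: 16.0000 16.5000

Derivation:
After op 1 tick(3): ref=3.0000 raw=[3.6000 3.7500]
After op 2 tick(1): ref=4.0000 raw=[4.8000 5.0000]
After op 3 sync(1): ref=4.0000 raw=[4.8000 4.0000]
After op 4 sync(0): ref=4.0000 raw=[4.0000 4.0000]
After op 5 tick(10): ref=14.0000 raw=[16.0000 16.5000]
Wrap final raw readings (mod 60): 16.0000 mod 60 = 16.0000; 16.5000 mod 60 = 16.5000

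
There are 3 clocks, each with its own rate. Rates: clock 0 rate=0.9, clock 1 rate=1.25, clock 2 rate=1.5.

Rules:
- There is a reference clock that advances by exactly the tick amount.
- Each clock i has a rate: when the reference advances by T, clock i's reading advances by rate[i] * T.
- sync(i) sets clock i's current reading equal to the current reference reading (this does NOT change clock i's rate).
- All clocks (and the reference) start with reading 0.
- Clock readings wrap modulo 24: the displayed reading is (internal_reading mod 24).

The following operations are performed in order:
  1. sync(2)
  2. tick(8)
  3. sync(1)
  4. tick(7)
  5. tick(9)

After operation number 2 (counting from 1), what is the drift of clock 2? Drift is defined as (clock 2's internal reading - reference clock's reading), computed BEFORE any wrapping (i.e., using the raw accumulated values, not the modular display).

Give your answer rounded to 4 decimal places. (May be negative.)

Answer: 4.0000

Derivation:
After op 1 sync(2): ref=0.0000 raw=[0.0000 0.0000 0.0000]
After op 2 tick(8): ref=8.0000 raw=[7.2000 10.0000 12.0000]
Drift of clock 2 after op 2: 12.0000 - 8.0000 = 4.0000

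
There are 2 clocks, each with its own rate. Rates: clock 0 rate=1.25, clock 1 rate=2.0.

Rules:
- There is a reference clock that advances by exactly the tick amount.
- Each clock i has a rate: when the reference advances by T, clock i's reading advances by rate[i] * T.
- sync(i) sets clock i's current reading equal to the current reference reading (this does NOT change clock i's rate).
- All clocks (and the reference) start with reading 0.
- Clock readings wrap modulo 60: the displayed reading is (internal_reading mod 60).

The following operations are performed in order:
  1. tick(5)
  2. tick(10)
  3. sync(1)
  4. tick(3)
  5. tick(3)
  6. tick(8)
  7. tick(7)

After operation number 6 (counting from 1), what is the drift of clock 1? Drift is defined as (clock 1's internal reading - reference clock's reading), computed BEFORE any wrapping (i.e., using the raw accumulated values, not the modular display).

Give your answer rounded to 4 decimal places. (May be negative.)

After op 1 tick(5): ref=5.0000 raw=[6.2500 10.0000]
After op 2 tick(10): ref=15.0000 raw=[18.7500 30.0000]
After op 3 sync(1): ref=15.0000 raw=[18.7500 15.0000]
After op 4 tick(3): ref=18.0000 raw=[22.5000 21.0000]
After op 5 tick(3): ref=21.0000 raw=[26.2500 27.0000]
After op 6 tick(8): ref=29.0000 raw=[36.2500 43.0000]
Drift of clock 1 after op 6: 43.0000 - 29.0000 = 14.0000

Answer: 14.0000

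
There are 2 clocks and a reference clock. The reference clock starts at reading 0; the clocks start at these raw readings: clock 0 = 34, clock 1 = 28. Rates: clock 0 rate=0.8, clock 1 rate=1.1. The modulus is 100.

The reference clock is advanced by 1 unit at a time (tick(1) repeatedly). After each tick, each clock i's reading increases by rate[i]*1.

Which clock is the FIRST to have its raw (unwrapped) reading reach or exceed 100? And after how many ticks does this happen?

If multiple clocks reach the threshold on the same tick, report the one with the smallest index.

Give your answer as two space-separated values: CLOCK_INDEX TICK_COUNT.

Answer: 1 66

Derivation:
clock 0: start=34, rate=0.8, needs 100-34 = 66; ticks = ceil(66/0.8) = ceil(82.5000) = 83; reading at tick 83 = 34 + 0.8*83 = 100.4000
clock 1: start=28, rate=1.1, needs 100-28 = 72; ticks = ceil(72/1.1) = ceil(65.4545) = 66; reading at tick 66 = 28 + 1.1*66 = 100.6000
Minimum tick count = 66; winners = [1]; smallest index = 1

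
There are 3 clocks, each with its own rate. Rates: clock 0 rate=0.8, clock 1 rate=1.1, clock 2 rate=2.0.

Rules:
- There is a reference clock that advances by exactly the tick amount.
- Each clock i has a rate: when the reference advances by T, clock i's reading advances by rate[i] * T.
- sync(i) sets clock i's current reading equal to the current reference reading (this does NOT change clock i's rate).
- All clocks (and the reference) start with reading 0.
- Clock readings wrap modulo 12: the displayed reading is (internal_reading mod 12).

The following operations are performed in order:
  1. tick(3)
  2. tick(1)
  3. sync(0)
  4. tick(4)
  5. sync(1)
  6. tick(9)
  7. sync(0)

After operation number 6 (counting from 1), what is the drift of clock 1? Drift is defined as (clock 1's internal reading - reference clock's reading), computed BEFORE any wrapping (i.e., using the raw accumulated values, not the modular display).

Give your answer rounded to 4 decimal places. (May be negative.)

Answer: 0.9000

Derivation:
After op 1 tick(3): ref=3.0000 raw=[2.4000 3.3000 6.0000]
After op 2 tick(1): ref=4.0000 raw=[3.2000 4.4000 8.0000]
After op 3 sync(0): ref=4.0000 raw=[4.0000 4.4000 8.0000]
After op 4 tick(4): ref=8.0000 raw=[7.2000 8.8000 16.0000]
After op 5 sync(1): ref=8.0000 raw=[7.2000 8.0000 16.0000]
After op 6 tick(9): ref=17.0000 raw=[14.4000 17.9000 34.0000]
Drift of clock 1 after op 6: 17.9000 - 17.0000 = 0.9000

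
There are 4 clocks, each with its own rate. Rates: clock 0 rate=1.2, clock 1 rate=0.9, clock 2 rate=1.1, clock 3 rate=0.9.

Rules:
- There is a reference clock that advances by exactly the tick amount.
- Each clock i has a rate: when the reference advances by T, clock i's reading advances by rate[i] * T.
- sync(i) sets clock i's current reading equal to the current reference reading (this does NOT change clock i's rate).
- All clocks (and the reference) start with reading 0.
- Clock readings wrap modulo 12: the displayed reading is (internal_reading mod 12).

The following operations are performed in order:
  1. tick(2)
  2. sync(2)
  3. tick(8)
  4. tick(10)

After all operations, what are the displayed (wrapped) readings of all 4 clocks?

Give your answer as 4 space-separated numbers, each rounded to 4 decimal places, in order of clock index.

Answer: 0.0000 6.0000 9.8000 6.0000

Derivation:
After op 1 tick(2): ref=2.0000 raw=[2.4000 1.8000 2.2000 1.8000]
After op 2 sync(2): ref=2.0000 raw=[2.4000 1.8000 2.0000 1.8000]
After op 3 tick(8): ref=10.0000 raw=[12.0000 9.0000 10.8000 9.0000]
After op 4 tick(10): ref=20.0000 raw=[24.0000 18.0000 21.8000 18.0000]
Wrap final raw readings (mod 12): 24.0000 mod 12 = 0.0000; 18.0000 mod 12 = 6.0000; 21.8000 mod 12 = 9.8000; 18.0000 mod 12 = 6.0000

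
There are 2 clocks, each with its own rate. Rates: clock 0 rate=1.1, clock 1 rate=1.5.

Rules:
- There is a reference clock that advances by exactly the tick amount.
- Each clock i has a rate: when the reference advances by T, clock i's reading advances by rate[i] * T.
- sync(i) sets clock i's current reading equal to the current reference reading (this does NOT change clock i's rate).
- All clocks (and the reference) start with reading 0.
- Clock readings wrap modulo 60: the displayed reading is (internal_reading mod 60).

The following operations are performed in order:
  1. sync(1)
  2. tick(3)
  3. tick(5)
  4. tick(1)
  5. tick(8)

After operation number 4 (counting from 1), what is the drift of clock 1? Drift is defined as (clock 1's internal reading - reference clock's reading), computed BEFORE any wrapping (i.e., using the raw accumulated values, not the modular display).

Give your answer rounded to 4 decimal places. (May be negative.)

After op 1 sync(1): ref=0.0000 raw=[0.0000 0.0000]
After op 2 tick(3): ref=3.0000 raw=[3.3000 4.5000]
After op 3 tick(5): ref=8.0000 raw=[8.8000 12.0000]
After op 4 tick(1): ref=9.0000 raw=[9.9000 13.5000]
Drift of clock 1 after op 4: 13.5000 - 9.0000 = 4.5000

Answer: 4.5000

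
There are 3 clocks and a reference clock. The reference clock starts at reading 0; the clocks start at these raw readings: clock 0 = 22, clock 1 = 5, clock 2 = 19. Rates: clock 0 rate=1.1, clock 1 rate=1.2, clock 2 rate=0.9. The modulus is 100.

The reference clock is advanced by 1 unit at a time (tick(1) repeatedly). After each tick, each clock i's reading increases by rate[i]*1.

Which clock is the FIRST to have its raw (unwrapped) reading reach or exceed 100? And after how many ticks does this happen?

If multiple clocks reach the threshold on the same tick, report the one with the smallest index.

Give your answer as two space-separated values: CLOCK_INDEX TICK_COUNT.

Answer: 0 71

Derivation:
clock 0: start=22, rate=1.1, needs 100-22 = 78; ticks = ceil(78/1.1) = ceil(70.9091) = 71; reading at tick 71 = 22 + 1.1*71 = 100.1000
clock 1: start=5, rate=1.2, needs 100-5 = 95; ticks = ceil(95/1.2) = ceil(79.1667) = 80; reading at tick 80 = 5 + 1.2*80 = 101.0000
clock 2: start=19, rate=0.9, needs 100-19 = 81; ticks = ceil(81/0.9) = ceil(90.0000) = 90; reading at tick 90 = 19 + 0.9*90 = 100.0000
Minimum tick count = 71; winners = [0]; smallest index = 0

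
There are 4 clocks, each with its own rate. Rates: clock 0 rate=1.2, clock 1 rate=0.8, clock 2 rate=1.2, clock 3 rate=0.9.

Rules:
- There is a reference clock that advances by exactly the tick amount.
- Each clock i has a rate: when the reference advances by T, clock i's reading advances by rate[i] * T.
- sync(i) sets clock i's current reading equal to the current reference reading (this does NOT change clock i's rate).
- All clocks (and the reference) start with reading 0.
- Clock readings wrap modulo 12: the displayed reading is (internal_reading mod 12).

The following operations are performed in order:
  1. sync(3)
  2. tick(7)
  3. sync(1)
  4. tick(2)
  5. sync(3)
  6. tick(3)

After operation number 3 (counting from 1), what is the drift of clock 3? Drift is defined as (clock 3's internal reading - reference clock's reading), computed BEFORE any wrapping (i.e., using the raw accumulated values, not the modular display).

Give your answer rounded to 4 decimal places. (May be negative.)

Answer: -0.7000

Derivation:
After op 1 sync(3): ref=0.0000 raw=[0.0000 0.0000 0.0000 0.0000]
After op 2 tick(7): ref=7.0000 raw=[8.4000 5.6000 8.4000 6.3000]
After op 3 sync(1): ref=7.0000 raw=[8.4000 7.0000 8.4000 6.3000]
Drift of clock 3 after op 3: 6.3000 - 7.0000 = -0.7000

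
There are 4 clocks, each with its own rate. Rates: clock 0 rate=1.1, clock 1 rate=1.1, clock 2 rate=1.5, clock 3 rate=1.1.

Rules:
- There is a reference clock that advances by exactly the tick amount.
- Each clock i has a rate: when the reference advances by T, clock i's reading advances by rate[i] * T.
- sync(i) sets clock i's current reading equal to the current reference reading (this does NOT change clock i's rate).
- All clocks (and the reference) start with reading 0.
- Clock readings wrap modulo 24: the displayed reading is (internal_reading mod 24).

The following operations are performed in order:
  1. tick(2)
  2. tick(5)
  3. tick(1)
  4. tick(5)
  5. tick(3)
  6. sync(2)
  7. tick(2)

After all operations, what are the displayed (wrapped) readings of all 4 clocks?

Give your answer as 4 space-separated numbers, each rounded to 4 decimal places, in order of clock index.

After op 1 tick(2): ref=2.0000 raw=[2.2000 2.2000 3.0000 2.2000]
After op 2 tick(5): ref=7.0000 raw=[7.7000 7.7000 10.5000 7.7000]
After op 3 tick(1): ref=8.0000 raw=[8.8000 8.8000 12.0000 8.8000]
After op 4 tick(5): ref=13.0000 raw=[14.3000 14.3000 19.5000 14.3000]
After op 5 tick(3): ref=16.0000 raw=[17.6000 17.6000 24.0000 17.6000]
After op 6 sync(2): ref=16.0000 raw=[17.6000 17.6000 16.0000 17.6000]
After op 7 tick(2): ref=18.0000 raw=[19.8000 19.8000 19.0000 19.8000]
Wrap final raw readings (mod 24): 19.8000 mod 24 = 19.8000; 19.8000 mod 24 = 19.8000; 19.0000 mod 24 = 19.0000; 19.8000 mod 24 = 19.8000

Answer: 19.8000 19.8000 19.0000 19.8000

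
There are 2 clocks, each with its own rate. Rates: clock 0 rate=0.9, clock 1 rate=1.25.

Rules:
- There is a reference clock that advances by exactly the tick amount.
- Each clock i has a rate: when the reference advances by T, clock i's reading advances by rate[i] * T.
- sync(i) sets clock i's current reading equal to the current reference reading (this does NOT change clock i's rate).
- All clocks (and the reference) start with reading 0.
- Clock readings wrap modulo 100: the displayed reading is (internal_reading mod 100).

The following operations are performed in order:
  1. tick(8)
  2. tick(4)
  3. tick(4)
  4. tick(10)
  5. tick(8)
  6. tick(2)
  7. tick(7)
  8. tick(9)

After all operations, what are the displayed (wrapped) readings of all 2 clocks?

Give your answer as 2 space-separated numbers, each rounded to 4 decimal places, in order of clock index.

After op 1 tick(8): ref=8.0000 raw=[7.2000 10.0000]
After op 2 tick(4): ref=12.0000 raw=[10.8000 15.0000]
After op 3 tick(4): ref=16.0000 raw=[14.4000 20.0000]
After op 4 tick(10): ref=26.0000 raw=[23.4000 32.5000]
After op 5 tick(8): ref=34.0000 raw=[30.6000 42.5000]
After op 6 tick(2): ref=36.0000 raw=[32.4000 45.0000]
After op 7 tick(7): ref=43.0000 raw=[38.7000 53.7500]
After op 8 tick(9): ref=52.0000 raw=[46.8000 65.0000]
Wrap final raw readings (mod 100): 46.8000 mod 100 = 46.8000; 65.0000 mod 100 = 65.0000

Answer: 46.8000 65.0000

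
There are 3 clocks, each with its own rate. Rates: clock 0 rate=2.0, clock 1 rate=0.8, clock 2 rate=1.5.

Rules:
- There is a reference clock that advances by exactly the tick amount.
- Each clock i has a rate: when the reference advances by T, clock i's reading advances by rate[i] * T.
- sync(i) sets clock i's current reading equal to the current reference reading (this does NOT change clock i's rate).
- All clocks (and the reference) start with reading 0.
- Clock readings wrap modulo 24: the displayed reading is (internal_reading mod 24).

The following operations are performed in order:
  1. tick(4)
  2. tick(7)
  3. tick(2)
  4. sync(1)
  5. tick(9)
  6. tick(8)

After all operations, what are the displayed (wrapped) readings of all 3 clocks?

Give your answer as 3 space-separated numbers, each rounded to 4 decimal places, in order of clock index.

Answer: 12.0000 2.6000 21.0000

Derivation:
After op 1 tick(4): ref=4.0000 raw=[8.0000 3.2000 6.0000]
After op 2 tick(7): ref=11.0000 raw=[22.0000 8.8000 16.5000]
After op 3 tick(2): ref=13.0000 raw=[26.0000 10.4000 19.5000]
After op 4 sync(1): ref=13.0000 raw=[26.0000 13.0000 19.5000]
After op 5 tick(9): ref=22.0000 raw=[44.0000 20.2000 33.0000]
After op 6 tick(8): ref=30.0000 raw=[60.0000 26.6000 45.0000]
Wrap final raw readings (mod 24): 60.0000 mod 24 = 12.0000; 26.6000 mod 24 = 2.6000; 45.0000 mod 24 = 21.0000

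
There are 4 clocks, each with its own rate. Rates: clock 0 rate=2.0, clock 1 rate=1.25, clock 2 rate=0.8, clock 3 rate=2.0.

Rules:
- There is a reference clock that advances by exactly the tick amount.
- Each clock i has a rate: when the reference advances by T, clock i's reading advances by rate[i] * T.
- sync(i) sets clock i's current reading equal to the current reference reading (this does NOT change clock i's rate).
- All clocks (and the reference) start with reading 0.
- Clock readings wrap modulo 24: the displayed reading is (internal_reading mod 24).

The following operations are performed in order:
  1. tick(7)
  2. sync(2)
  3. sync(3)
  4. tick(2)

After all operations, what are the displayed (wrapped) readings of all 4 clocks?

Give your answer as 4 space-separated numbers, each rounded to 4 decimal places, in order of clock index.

Answer: 18.0000 11.2500 8.6000 11.0000

Derivation:
After op 1 tick(7): ref=7.0000 raw=[14.0000 8.7500 5.6000 14.0000]
After op 2 sync(2): ref=7.0000 raw=[14.0000 8.7500 7.0000 14.0000]
After op 3 sync(3): ref=7.0000 raw=[14.0000 8.7500 7.0000 7.0000]
After op 4 tick(2): ref=9.0000 raw=[18.0000 11.2500 8.6000 11.0000]
Wrap final raw readings (mod 24): 18.0000 mod 24 = 18.0000; 11.2500 mod 24 = 11.2500; 8.6000 mod 24 = 8.6000; 11.0000 mod 24 = 11.0000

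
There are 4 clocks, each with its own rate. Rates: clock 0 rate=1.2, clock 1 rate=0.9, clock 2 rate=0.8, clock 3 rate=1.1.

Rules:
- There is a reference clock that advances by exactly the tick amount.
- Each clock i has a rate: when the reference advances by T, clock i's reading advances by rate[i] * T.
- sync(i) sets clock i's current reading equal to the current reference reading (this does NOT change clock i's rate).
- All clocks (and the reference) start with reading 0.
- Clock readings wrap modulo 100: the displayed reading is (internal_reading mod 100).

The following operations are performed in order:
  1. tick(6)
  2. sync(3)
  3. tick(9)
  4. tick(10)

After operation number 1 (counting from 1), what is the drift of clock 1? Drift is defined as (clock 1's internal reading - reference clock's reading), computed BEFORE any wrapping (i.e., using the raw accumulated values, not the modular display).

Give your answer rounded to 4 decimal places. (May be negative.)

Answer: -0.6000

Derivation:
After op 1 tick(6): ref=6.0000 raw=[7.2000 5.4000 4.8000 6.6000]
Drift of clock 1 after op 1: 5.4000 - 6.0000 = -0.6000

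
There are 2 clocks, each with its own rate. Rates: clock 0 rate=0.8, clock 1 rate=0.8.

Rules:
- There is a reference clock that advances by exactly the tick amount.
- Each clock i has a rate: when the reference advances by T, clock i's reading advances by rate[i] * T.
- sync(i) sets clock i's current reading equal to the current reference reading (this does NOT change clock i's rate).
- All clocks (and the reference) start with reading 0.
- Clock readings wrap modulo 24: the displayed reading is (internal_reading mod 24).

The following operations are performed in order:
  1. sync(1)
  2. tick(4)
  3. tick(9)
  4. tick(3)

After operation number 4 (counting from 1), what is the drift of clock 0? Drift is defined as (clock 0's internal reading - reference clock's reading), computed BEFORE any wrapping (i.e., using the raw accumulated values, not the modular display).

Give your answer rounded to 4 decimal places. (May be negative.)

Answer: -3.2000

Derivation:
After op 1 sync(1): ref=0.0000 raw=[0.0000 0.0000]
After op 2 tick(4): ref=4.0000 raw=[3.2000 3.2000]
After op 3 tick(9): ref=13.0000 raw=[10.4000 10.4000]
After op 4 tick(3): ref=16.0000 raw=[12.8000 12.8000]
Drift of clock 0 after op 4: 12.8000 - 16.0000 = -3.2000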